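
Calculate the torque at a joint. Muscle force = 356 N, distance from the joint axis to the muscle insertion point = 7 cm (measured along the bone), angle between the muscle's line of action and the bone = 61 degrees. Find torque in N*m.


Torque = F * d * sin(theta)   (moment arm = d*sin(theta))
d = 7 cm = 0.07 m
Torque = 356 * 0.07 * sin(61)
Torque = 21.8 N*m


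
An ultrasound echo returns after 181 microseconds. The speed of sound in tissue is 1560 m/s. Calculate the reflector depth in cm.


depth = c * t / 2
t = 181 us = 1.8100e-04 s
depth = 1560 * 1.8100e-04 / 2
depth = 0.14118 m = 14.118 cm


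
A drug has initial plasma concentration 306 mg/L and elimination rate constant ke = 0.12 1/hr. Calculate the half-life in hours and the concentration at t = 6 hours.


t_half = ln(2) / ke = 0.693147 / 0.12 = 5.776 hr
C(t) = C0 * exp(-ke*t) = 306 * exp(-0.12*6)
C(6) = 148.9 mg/L


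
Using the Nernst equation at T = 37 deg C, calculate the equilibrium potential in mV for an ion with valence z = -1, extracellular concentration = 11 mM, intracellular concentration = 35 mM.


E = (RT/(zF)) * ln(C_out/C_in)
T = 37 + 273.15 = 310.15 K
E = (8.314 * 310.15 / (-1 * 96485)) * ln(11/35)
E = 30.93 mV


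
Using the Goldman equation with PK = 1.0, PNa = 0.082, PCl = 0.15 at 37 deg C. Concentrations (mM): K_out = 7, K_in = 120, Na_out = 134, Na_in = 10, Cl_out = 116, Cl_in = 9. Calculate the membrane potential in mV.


Vm = (RT/F)*ln((PK*Ko + PNa*Nao + PCl*Cli)/(PK*Ki + PNa*Nai + PCl*Clo))
Numer = 19.338, Denom = 138.22
Vm = -52.56 mV


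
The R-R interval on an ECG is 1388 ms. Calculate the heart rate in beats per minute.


HR = 60 / RR_interval(s)
RR = 1388 ms = 1.388 s
HR = 60 / 1.388 = 43.23 bpm


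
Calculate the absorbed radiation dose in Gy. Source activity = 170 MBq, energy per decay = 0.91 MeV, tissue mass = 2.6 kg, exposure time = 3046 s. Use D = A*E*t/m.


A = 170 MBq = 1.7000e+08 Bq
E = 0.91 MeV = 1.45782e-13 J
D = A*E*t/m = 1.7000e+08*1.45782e-13*3046/2.6
D = 0.02903 Gy


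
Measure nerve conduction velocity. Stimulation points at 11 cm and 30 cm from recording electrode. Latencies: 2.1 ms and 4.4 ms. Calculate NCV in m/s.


Distance = (30 - 11) / 100 = 0.19 m
dt = (4.4 - 2.1) / 1000 = 0.0023 s
NCV = dist / dt = 82.61 m/s


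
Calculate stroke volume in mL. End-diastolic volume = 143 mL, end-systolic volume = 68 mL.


SV = EDV - ESV
SV = 143 - 68
SV = 75 mL


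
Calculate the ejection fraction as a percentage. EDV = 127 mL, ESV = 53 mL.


SV = EDV - ESV = 127 - 53 = 74 mL
EF = SV/EDV * 100 = 74/127 * 100
EF = 58.27%


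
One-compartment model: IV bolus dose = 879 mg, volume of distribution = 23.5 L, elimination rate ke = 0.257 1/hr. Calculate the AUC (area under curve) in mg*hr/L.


C0 = Dose/Vd = 879/23.5 = 37.4043 mg/L
AUC = C0/ke = 37.4043/0.257
AUC = 145.5 mg*hr/L


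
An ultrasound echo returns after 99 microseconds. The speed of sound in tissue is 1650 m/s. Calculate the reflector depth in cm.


depth = c * t / 2
t = 99 us = 9.9000e-05 s
depth = 1650 * 9.9000e-05 / 2
depth = 0.081675 m = 8.1675 cm


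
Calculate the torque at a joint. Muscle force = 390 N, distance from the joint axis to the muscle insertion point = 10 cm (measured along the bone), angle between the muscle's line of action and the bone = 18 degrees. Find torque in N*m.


Torque = F * d * sin(theta)   (moment arm = d*sin(theta))
d = 10 cm = 0.1 m
Torque = 390 * 0.1 * sin(18)
Torque = 12.05 N*m


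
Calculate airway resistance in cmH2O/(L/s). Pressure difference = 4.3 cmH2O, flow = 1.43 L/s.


R = dP / flow
R = 4.3 / 1.43
R = 3.007 cmH2O/(L/s)


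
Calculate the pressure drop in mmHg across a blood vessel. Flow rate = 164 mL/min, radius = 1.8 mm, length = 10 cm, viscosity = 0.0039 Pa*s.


dP = 8*mu*L*Q / (pi*r^4)
Q = 164 mL/min = 2.73333e-06 m^3/s
dP = 258.587 Pa = 258.587 / 133.322 mmHg = 1.94 mmHg


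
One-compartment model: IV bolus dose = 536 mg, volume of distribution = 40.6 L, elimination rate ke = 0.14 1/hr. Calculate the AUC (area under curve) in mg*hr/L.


C0 = Dose/Vd = 536/40.6 = 13.202 mg/L
AUC = C0/ke = 13.202/0.14
AUC = 94.3 mg*hr/L


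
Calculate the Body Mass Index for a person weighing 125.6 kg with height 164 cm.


BMI = weight / height^2
height = 164 cm = 1.64 m
BMI = 125.6 / 1.64^2
BMI = 46.7 kg/m^2


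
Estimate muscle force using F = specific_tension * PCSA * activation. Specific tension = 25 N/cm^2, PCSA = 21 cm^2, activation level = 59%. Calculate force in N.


F = sigma * PCSA * activation
F = 25 * 21 * 0.59
F = 309.8 N


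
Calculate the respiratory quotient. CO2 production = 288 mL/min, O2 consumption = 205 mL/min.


RQ = VCO2 / VO2
RQ = 288 / 205
RQ = 1.405


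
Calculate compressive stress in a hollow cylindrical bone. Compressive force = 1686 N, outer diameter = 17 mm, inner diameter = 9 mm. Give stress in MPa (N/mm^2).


A = pi*(r_o^2 - r_i^2)
r_o = 8.5 mm, r_i = 4.5 mm
A = 163.363 mm^2
sigma = F/A = 1686 / 163.363
sigma = 10.32 MPa


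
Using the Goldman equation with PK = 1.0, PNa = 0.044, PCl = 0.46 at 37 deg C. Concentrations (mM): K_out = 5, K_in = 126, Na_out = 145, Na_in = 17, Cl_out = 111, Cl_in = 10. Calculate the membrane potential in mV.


Vm = (RT/F)*ln((PK*Ko + PNa*Nao + PCl*Cli)/(PK*Ki + PNa*Nai + PCl*Clo))
Numer = 15.98, Denom = 177.808
Vm = -64.39 mV


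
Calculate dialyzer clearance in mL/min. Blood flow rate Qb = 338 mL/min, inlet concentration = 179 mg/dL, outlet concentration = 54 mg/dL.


K = Qb * (Cb_in - Cb_out) / Cb_in
K = 338 * (179 - 54) / 179
K = 236 mL/min


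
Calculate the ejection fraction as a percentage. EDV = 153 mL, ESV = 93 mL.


SV = EDV - ESV = 153 - 93 = 60 mL
EF = SV/EDV * 100 = 60/153 * 100
EF = 39.22%


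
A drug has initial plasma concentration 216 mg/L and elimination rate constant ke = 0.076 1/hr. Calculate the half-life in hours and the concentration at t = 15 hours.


t_half = ln(2) / ke = 0.693147 / 0.076 = 9.12 hr
C(t) = C0 * exp(-ke*t) = 216 * exp(-0.076*15)
C(15) = 69.08 mg/L


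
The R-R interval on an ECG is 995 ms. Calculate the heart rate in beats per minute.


HR = 60 / RR_interval(s)
RR = 995 ms = 0.995 s
HR = 60 / 0.995 = 60.3 bpm


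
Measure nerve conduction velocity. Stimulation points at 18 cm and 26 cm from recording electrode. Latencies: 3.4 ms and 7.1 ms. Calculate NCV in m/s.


Distance = (26 - 18) / 100 = 0.08 m
dt = (7.1 - 3.4) / 1000 = 0.0037 s
NCV = dist / dt = 21.62 m/s


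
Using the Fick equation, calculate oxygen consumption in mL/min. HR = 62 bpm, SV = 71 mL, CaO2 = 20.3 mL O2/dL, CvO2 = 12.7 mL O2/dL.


CO = HR*SV = 62*71/1000 = 4.402 L/min
a-v O2 diff = 20.3 - 12.7 = 7.6 mL/dL
VO2 = CO * (CaO2-CvO2) * 10 dL/L
VO2 = 4.402 * 7.6 * 10
VO2 = 334.6 mL/min


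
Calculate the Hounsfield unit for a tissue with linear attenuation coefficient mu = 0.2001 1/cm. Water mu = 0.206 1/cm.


HU = ((mu_tissue - mu_water) / mu_water) * 1000
HU = ((0.2001 - 0.206) / 0.206) * 1000
HU = -28.64


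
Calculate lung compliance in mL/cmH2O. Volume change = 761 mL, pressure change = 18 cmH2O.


C = dV / dP
C = 761 / 18
C = 42.28 mL/cmH2O


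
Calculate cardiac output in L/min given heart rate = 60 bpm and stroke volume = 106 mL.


CO = HR * SV
CO = 60 * 106 / 1000
CO = 6.36 L/min


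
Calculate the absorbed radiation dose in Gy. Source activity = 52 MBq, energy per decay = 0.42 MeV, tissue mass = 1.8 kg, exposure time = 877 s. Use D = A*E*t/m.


A = 52 MBq = 5.2000e+07 Bq
E = 0.42 MeV = 6.7284e-14 J
D = A*E*t/m = 5.2000e+07*6.7284e-14*877/1.8
D = 0.001705 Gy


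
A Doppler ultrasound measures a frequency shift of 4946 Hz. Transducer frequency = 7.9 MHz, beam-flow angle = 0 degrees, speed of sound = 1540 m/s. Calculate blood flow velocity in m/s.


v = fd * c / (2 * f0 * cos(theta))
v = 4946 * 1540 / (2 * 7.9000e+06 * cos(0))
v = 0.4821 m/s


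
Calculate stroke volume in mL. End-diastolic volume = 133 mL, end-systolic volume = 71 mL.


SV = EDV - ESV
SV = 133 - 71
SV = 62 mL


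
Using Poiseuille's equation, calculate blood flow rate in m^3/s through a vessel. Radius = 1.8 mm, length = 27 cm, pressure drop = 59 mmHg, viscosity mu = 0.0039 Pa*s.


Q = pi*r^4*dP / (8*mu*L)
r = 0.0018 m, L = 0.27 m
dP = 59 mmHg = 7865.998 Pa
Q = 3.0795e-05 m^3/s


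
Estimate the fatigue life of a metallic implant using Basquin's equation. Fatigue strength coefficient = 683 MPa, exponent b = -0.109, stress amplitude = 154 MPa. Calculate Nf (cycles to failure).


sigma_a = sigma_f' * (2Nf)^b
2Nf = (sigma_a/sigma_f')^(1/b)
2Nf = (154/683)^(1/-0.109)
2Nf = 860720.66
Nf = 4.304e+05


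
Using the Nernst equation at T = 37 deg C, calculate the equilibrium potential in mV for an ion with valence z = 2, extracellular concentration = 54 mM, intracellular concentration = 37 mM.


E = (RT/(zF)) * ln(C_out/C_in)
T = 37 + 273.15 = 310.15 K
E = (8.314 * 310.15 / (2 * 96485)) * ln(54/37)
E = 5.052 mV


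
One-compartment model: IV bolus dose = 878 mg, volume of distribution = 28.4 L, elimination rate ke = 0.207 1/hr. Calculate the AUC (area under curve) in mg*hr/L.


C0 = Dose/Vd = 878/28.4 = 30.9155 mg/L
AUC = C0/ke = 30.9155/0.207
AUC = 149.4 mg*hr/L


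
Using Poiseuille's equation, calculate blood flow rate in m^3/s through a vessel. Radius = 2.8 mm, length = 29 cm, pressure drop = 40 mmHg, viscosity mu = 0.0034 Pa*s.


Q = pi*r^4*dP / (8*mu*L)
r = 0.0028 m, L = 0.29 m
dP = 40 mmHg = 5332.88 Pa
Q = 1.3055e-04 m^3/s


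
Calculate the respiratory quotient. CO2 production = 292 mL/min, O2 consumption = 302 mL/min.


RQ = VCO2 / VO2
RQ = 292 / 302
RQ = 0.9669


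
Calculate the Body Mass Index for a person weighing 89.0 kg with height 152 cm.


BMI = weight / height^2
height = 152 cm = 1.52 m
BMI = 89.0 / 1.52^2
BMI = 38.52 kg/m^2


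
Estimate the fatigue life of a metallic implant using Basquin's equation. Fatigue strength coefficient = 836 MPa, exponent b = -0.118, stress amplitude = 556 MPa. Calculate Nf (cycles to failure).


sigma_a = sigma_f' * (2Nf)^b
2Nf = (sigma_a/sigma_f')^(1/b)
2Nf = (556/836)^(1/-0.118)
2Nf = 31.704017
Nf = 15.85


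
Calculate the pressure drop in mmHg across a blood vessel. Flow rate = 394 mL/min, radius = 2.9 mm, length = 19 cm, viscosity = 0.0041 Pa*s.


dP = 8*mu*L*Q / (pi*r^4)
Q = 394 mL/min = 6.56667e-06 m^3/s
dP = 184.175 Pa = 184.175 / 133.322 mmHg = 1.381 mmHg


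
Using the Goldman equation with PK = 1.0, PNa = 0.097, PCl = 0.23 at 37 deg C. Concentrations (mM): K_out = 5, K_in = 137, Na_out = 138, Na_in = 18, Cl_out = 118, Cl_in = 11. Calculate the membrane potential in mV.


Vm = (RT/F)*ln((PK*Ko + PNa*Nao + PCl*Cli)/(PK*Ki + PNa*Nai + PCl*Clo))
Numer = 20.916, Denom = 165.886
Vm = -55.34 mV


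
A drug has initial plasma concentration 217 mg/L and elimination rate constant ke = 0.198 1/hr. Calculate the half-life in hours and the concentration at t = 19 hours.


t_half = ln(2) / ke = 0.693147 / 0.198 = 3.501 hr
C(t) = C0 * exp(-ke*t) = 217 * exp(-0.198*19)
C(19) = 5.042 mg/L


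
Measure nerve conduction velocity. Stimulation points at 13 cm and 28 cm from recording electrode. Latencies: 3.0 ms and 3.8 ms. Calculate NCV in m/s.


Distance = (28 - 13) / 100 = 0.15 m
dt = (3.8 - 3.0) / 1000 = 8.0000e-04 s
NCV = dist / dt = 187.5 m/s


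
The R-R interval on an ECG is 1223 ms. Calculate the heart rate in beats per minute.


HR = 60 / RR_interval(s)
RR = 1223 ms = 1.223 s
HR = 60 / 1.223 = 49.06 bpm


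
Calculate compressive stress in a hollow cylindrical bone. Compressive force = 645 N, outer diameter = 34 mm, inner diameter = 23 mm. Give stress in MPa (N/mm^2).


A = pi*(r_o^2 - r_i^2)
r_o = 17 mm, r_i = 11.5 mm
A = 492.445 mm^2
sigma = F/A = 645 / 492.445
sigma = 1.31 MPa


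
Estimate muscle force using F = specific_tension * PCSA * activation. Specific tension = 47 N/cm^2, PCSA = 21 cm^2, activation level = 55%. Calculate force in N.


F = sigma * PCSA * activation
F = 47 * 21 * 0.55
F = 542.9 N


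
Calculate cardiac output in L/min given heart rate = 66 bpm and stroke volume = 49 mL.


CO = HR * SV
CO = 66 * 49 / 1000
CO = 3.234 L/min


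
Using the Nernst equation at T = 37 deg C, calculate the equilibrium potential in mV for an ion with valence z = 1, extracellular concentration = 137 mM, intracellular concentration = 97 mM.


E = (RT/(zF)) * ln(C_out/C_in)
T = 37 + 273.15 = 310.15 K
E = (8.314 * 310.15 / (1 * 96485)) * ln(137/97)
E = 9.227 mV


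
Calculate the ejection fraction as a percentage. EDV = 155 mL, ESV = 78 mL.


SV = EDV - ESV = 155 - 78 = 77 mL
EF = SV/EDV * 100 = 77/155 * 100
EF = 49.68%


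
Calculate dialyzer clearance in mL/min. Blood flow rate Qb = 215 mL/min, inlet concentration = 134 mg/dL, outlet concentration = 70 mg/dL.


K = Qb * (Cb_in - Cb_out) / Cb_in
K = 215 * (134 - 70) / 134
K = 102.7 mL/min


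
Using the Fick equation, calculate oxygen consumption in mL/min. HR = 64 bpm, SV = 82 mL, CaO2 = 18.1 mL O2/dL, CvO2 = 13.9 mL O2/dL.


CO = HR*SV = 64*82/1000 = 5.248 L/min
a-v O2 diff = 18.1 - 13.9 = 4.2 mL/dL
VO2 = CO * (CaO2-CvO2) * 10 dL/L
VO2 = 5.248 * 4.2 * 10
VO2 = 220.4 mL/min


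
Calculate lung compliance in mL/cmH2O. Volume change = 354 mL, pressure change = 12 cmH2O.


C = dV / dP
C = 354 / 12
C = 29.5 mL/cmH2O


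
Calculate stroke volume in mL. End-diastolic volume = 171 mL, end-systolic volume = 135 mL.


SV = EDV - ESV
SV = 171 - 135
SV = 36 mL


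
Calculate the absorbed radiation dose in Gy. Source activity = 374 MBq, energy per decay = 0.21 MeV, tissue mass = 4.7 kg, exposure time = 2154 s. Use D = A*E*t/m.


A = 374 MBq = 3.7400e+08 Bq
E = 0.21 MeV = 3.3642e-14 J
D = A*E*t/m = 3.7400e+08*3.3642e-14*2154/4.7
D = 0.005766 Gy


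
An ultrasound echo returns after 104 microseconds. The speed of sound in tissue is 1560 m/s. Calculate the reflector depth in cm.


depth = c * t / 2
t = 104 us = 1.0400e-04 s
depth = 1560 * 1.0400e-04 / 2
depth = 0.08112 m = 8.112 cm


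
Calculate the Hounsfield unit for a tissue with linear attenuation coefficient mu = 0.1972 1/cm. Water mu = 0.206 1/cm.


HU = ((mu_tissue - mu_water) / mu_water) * 1000
HU = ((0.1972 - 0.206) / 0.206) * 1000
HU = -42.72


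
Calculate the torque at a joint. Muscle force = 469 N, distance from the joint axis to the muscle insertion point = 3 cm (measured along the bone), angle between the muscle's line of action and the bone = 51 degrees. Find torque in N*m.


Torque = F * d * sin(theta)   (moment arm = d*sin(theta))
d = 3 cm = 0.03 m
Torque = 469 * 0.03 * sin(51)
Torque = 10.93 N*m


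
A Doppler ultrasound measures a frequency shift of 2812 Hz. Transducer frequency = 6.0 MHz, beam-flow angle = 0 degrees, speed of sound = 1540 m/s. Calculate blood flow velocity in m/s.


v = fd * c / (2 * f0 * cos(theta))
v = 2812 * 1540 / (2 * 6.0000e+06 * cos(0))
v = 0.3609 m/s


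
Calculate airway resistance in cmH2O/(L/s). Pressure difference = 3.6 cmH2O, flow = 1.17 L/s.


R = dP / flow
R = 3.6 / 1.17
R = 3.077 cmH2O/(L/s)


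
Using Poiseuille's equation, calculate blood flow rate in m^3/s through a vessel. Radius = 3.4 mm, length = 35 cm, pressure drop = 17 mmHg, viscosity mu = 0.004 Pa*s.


Q = pi*r^4*dP / (8*mu*L)
r = 0.0034 m, L = 0.35 m
dP = 17 mmHg = 2266.474 Pa
Q = 8.4957e-05 m^3/s


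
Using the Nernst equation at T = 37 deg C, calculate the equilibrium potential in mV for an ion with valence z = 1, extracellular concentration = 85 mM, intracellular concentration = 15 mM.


E = (RT/(zF)) * ln(C_out/C_in)
T = 37 + 273.15 = 310.15 K
E = (8.314 * 310.15 / (1 * 96485)) * ln(85/15)
E = 46.36 mV


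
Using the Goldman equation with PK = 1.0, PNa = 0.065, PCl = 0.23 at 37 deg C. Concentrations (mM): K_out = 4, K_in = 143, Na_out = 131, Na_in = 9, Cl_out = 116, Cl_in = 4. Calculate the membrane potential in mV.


Vm = (RT/F)*ln((PK*Ko + PNa*Nao + PCl*Cli)/(PK*Ki + PNa*Nai + PCl*Clo))
Numer = 13.435, Denom = 170.265
Vm = -67.87 mV


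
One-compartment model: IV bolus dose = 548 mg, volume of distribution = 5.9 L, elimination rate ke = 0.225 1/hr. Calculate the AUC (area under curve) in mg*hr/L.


C0 = Dose/Vd = 548/5.9 = 92.8814 mg/L
AUC = C0/ke = 92.8814/0.225
AUC = 412.8 mg*hr/L


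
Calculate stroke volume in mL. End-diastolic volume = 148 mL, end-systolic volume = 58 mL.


SV = EDV - ESV
SV = 148 - 58
SV = 90 mL


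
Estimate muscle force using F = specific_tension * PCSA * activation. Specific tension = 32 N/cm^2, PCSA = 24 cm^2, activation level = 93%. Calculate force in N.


F = sigma * PCSA * activation
F = 32 * 24 * 0.93
F = 714.2 N


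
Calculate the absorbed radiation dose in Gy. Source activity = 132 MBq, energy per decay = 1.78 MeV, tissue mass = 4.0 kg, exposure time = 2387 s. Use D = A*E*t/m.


A = 132 MBq = 1.3200e+08 Bq
E = 1.78 MeV = 2.85156e-13 J
D = A*E*t/m = 1.3200e+08*2.85156e-13*2387/4.0
D = 0.02246 Gy


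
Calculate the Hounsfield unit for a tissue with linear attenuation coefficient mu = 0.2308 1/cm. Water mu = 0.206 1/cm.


HU = ((mu_tissue - mu_water) / mu_water) * 1000
HU = ((0.2308 - 0.206) / 0.206) * 1000
HU = 120.4


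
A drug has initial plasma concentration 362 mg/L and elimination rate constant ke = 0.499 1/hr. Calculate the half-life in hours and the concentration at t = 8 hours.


t_half = ln(2) / ke = 0.693147 / 0.499 = 1.389 hr
C(t) = C0 * exp(-ke*t) = 362 * exp(-0.499*8)
C(8) = 6.684 mg/L


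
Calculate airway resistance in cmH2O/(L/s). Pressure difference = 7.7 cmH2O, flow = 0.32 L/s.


R = dP / flow
R = 7.7 / 0.32
R = 24.06 cmH2O/(L/s)


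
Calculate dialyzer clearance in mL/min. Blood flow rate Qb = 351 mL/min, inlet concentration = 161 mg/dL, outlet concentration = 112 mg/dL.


K = Qb * (Cb_in - Cb_out) / Cb_in
K = 351 * (161 - 112) / 161
K = 106.8 mL/min


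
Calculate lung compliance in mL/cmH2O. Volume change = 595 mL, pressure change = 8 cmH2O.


C = dV / dP
C = 595 / 8
C = 74.38 mL/cmH2O


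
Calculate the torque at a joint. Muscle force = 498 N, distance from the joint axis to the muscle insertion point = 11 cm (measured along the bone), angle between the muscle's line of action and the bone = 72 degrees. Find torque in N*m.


Torque = F * d * sin(theta)   (moment arm = d*sin(theta))
d = 11 cm = 0.11 m
Torque = 498 * 0.11 * sin(72)
Torque = 52.1 N*m


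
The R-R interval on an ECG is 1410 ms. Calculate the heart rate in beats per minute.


HR = 60 / RR_interval(s)
RR = 1410 ms = 1.41 s
HR = 60 / 1.41 = 42.55 bpm


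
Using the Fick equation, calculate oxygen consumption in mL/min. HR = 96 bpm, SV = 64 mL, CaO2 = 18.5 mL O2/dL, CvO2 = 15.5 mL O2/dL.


CO = HR*SV = 96*64/1000 = 6.144 L/min
a-v O2 diff = 18.5 - 15.5 = 3 mL/dL
VO2 = CO * (CaO2-CvO2) * 10 dL/L
VO2 = 6.144 * 3 * 10
VO2 = 184.3 mL/min


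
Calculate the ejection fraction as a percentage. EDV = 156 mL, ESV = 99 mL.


SV = EDV - ESV = 156 - 99 = 57 mL
EF = SV/EDV * 100 = 57/156 * 100
EF = 36.54%


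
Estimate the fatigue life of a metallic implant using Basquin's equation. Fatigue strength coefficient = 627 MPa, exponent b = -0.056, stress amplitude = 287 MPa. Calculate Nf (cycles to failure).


sigma_a = sigma_f' * (2Nf)^b
2Nf = (sigma_a/sigma_f')^(1/b)
2Nf = (287/627)^(1/-0.056)
2Nf = 1149364.9
Nf = 5.747e+05


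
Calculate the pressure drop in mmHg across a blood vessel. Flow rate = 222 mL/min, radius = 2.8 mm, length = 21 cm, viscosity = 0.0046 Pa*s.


dP = 8*mu*L*Q / (pi*r^4)
Q = 222 mL/min = 3.7e-06 m^3/s
dP = 148.077 Pa = 148.077 / 133.322 mmHg = 1.111 mmHg


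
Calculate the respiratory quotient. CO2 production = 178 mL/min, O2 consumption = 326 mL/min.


RQ = VCO2 / VO2
RQ = 178 / 326
RQ = 0.546


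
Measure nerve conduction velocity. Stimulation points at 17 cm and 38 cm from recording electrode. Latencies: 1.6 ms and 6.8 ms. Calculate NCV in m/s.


Distance = (38 - 17) / 100 = 0.21 m
dt = (6.8 - 1.6) / 1000 = 0.0052 s
NCV = dist / dt = 40.38 m/s


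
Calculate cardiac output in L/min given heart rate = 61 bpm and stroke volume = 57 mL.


CO = HR * SV
CO = 61 * 57 / 1000
CO = 3.477 L/min


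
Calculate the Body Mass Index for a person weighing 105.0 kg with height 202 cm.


BMI = weight / height^2
height = 202 cm = 2.02 m
BMI = 105.0 / 2.02^2
BMI = 25.73 kg/m^2


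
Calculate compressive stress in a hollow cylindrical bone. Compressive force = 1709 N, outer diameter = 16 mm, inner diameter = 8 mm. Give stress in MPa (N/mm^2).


A = pi*(r_o^2 - r_i^2)
r_o = 8 mm, r_i = 4 mm
A = 150.796 mm^2
sigma = F/A = 1709 / 150.796
sigma = 11.33 MPa


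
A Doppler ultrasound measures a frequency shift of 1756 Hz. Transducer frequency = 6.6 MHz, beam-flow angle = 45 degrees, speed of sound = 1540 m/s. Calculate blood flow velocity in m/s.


v = fd * c / (2 * f0 * cos(theta))
v = 1756 * 1540 / (2 * 6.6000e+06 * cos(45))
v = 0.2897 m/s


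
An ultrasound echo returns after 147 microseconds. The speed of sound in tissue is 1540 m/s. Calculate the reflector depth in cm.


depth = c * t / 2
t = 147 us = 1.4700e-04 s
depth = 1540 * 1.4700e-04 / 2
depth = 0.11319 m = 11.319 cm


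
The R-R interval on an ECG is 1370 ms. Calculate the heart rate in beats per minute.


HR = 60 / RR_interval(s)
RR = 1370 ms = 1.37 s
HR = 60 / 1.37 = 43.8 bpm


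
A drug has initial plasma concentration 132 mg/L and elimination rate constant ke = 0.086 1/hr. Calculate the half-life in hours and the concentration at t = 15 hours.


t_half = ln(2) / ke = 0.693147 / 0.086 = 8.06 hr
C(t) = C0 * exp(-ke*t) = 132 * exp(-0.086*15)
C(15) = 36.34 mg/L


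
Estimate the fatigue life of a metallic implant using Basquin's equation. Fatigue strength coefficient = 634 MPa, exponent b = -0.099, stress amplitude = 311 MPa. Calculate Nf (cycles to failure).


sigma_a = sigma_f' * (2Nf)^b
2Nf = (sigma_a/sigma_f')^(1/b)
2Nf = (311/634)^(1/-0.099)
2Nf = 1332.0914
Nf = 666


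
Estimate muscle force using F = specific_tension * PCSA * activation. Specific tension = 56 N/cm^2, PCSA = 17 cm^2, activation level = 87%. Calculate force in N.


F = sigma * PCSA * activation
F = 56 * 17 * 0.87
F = 828.2 N


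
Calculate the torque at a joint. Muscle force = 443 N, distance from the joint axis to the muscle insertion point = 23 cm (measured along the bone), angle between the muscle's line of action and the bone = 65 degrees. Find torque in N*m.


Torque = F * d * sin(theta)   (moment arm = d*sin(theta))
d = 23 cm = 0.23 m
Torque = 443 * 0.23 * sin(65)
Torque = 92.34 N*m


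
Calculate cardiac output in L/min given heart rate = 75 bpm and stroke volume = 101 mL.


CO = HR * SV
CO = 75 * 101 / 1000
CO = 7.575 L/min


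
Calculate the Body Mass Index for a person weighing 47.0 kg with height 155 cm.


BMI = weight / height^2
height = 155 cm = 1.55 m
BMI = 47.0 / 1.55^2
BMI = 19.56 kg/m^2


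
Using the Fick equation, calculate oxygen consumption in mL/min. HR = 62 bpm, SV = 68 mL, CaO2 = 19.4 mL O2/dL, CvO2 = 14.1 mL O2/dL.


CO = HR*SV = 62*68/1000 = 4.216 L/min
a-v O2 diff = 19.4 - 14.1 = 5.3 mL/dL
VO2 = CO * (CaO2-CvO2) * 10 dL/L
VO2 = 4.216 * 5.3 * 10
VO2 = 223.4 mL/min


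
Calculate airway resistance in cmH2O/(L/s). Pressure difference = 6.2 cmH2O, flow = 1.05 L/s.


R = dP / flow
R = 6.2 / 1.05
R = 5.905 cmH2O/(L/s)


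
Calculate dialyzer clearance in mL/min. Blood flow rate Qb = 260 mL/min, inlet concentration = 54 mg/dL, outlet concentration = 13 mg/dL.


K = Qb * (Cb_in - Cb_out) / Cb_in
K = 260 * (54 - 13) / 54
K = 197.4 mL/min


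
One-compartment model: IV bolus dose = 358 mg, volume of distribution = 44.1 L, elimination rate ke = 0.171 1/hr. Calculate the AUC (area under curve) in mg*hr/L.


C0 = Dose/Vd = 358/44.1 = 8.11791 mg/L
AUC = C0/ke = 8.11791/0.171
AUC = 47.47 mg*hr/L


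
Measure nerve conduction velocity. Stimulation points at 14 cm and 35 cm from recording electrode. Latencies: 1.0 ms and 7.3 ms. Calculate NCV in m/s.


Distance = (35 - 14) / 100 = 0.21 m
dt = (7.3 - 1.0) / 1000 = 0.0063 s
NCV = dist / dt = 33.33 m/s


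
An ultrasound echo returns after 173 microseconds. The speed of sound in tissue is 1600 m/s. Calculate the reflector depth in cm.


depth = c * t / 2
t = 173 us = 1.7300e-04 s
depth = 1600 * 1.7300e-04 / 2
depth = 0.1384 m = 13.84 cm


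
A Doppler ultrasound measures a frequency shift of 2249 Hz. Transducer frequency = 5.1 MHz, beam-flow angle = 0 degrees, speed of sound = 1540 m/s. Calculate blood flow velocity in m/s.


v = fd * c / (2 * f0 * cos(theta))
v = 2249 * 1540 / (2 * 5.1000e+06 * cos(0))
v = 0.3396 m/s


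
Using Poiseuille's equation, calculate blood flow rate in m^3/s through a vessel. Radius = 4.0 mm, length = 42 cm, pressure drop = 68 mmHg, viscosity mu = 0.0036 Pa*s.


Q = pi*r^4*dP / (8*mu*L)
r = 0.004 m, L = 0.42 m
dP = 68 mmHg = 9065.896 Pa
Q = 6.0278e-04 m^3/s


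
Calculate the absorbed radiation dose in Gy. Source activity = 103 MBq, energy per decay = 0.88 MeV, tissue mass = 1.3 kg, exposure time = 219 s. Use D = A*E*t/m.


A = 103 MBq = 1.0300e+08 Bq
E = 0.88 MeV = 1.40976e-13 J
D = A*E*t/m = 1.0300e+08*1.40976e-13*219/1.3
D = 0.002446 Gy


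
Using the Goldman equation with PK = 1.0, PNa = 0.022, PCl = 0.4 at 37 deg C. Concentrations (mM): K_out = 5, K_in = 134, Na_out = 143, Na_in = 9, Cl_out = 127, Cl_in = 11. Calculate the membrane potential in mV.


Vm = (RT/F)*ln((PK*Ko + PNa*Nao + PCl*Cli)/(PK*Ki + PNa*Nai + PCl*Clo))
Numer = 12.546, Denom = 184.998
Vm = -71.92 mV


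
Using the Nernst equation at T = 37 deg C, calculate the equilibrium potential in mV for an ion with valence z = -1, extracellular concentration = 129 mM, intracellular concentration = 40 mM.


E = (RT/(zF)) * ln(C_out/C_in)
T = 37 + 273.15 = 310.15 K
E = (8.314 * 310.15 / (-1 * 96485)) * ln(129/40)
E = -31.29 mV


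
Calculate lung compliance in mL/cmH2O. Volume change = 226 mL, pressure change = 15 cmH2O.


C = dV / dP
C = 226 / 15
C = 15.07 mL/cmH2O


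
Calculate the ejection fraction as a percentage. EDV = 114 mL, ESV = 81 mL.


SV = EDV - ESV = 114 - 81 = 33 mL
EF = SV/EDV * 100 = 33/114 * 100
EF = 28.95%


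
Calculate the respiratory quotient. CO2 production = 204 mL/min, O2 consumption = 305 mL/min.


RQ = VCO2 / VO2
RQ = 204 / 305
RQ = 0.6689


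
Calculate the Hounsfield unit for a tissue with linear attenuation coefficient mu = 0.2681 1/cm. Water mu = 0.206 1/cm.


HU = ((mu_tissue - mu_water) / mu_water) * 1000
HU = ((0.2681 - 0.206) / 0.206) * 1000
HU = 301.5


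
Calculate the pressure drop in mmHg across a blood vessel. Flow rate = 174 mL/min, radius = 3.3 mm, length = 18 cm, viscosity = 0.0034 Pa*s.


dP = 8*mu*L*Q / (pi*r^4)
Q = 174 mL/min = 2.9e-06 m^3/s
dP = 38.1095 Pa = 38.1095 / 133.322 mmHg = 0.2858 mmHg


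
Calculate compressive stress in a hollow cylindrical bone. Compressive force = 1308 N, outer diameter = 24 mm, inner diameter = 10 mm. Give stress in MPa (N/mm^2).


A = pi*(r_o^2 - r_i^2)
r_o = 12 mm, r_i = 5 mm
A = 373.85 mm^2
sigma = F/A = 1308 / 373.85
sigma = 3.499 MPa


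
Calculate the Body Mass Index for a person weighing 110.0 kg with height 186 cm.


BMI = weight / height^2
height = 186 cm = 1.86 m
BMI = 110.0 / 1.86^2
BMI = 31.8 kg/m^2


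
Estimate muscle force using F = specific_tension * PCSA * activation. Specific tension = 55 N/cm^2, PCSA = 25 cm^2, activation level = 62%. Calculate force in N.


F = sigma * PCSA * activation
F = 55 * 25 * 0.62
F = 852.5 N


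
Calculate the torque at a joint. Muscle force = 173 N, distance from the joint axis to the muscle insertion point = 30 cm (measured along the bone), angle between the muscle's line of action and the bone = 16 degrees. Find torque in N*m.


Torque = F * d * sin(theta)   (moment arm = d*sin(theta))
d = 30 cm = 0.3 m
Torque = 173 * 0.3 * sin(16)
Torque = 14.31 N*m


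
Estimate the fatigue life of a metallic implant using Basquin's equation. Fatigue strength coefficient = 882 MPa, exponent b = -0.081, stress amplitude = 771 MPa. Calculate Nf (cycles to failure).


sigma_a = sigma_f' * (2Nf)^b
2Nf = (sigma_a/sigma_f')^(1/b)
2Nf = (771/882)^(1/-0.081)
2Nf = 5.2621479
Nf = 2.631


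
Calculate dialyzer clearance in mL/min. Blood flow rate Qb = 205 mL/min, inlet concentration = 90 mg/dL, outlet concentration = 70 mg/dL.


K = Qb * (Cb_in - Cb_out) / Cb_in
K = 205 * (90 - 70) / 90
K = 45.56 mL/min


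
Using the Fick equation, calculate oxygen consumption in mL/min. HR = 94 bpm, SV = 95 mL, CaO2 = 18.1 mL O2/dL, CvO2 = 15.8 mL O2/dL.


CO = HR*SV = 94*95/1000 = 8.93 L/min
a-v O2 diff = 18.1 - 15.8 = 2.3 mL/dL
VO2 = CO * (CaO2-CvO2) * 10 dL/L
VO2 = 8.93 * 2.3 * 10
VO2 = 205.4 mL/min


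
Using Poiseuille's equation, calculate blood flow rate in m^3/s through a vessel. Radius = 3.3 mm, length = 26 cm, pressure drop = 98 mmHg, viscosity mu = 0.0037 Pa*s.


Q = pi*r^4*dP / (8*mu*L)
r = 0.0033 m, L = 0.26 m
dP = 98 mmHg = 13065.556 Pa
Q = 6.3251e-04 m^3/s


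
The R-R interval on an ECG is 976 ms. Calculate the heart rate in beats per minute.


HR = 60 / RR_interval(s)
RR = 976 ms = 0.976 s
HR = 60 / 0.976 = 61.48 bpm


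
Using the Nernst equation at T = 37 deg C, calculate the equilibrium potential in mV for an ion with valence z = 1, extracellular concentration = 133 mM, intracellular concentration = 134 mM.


E = (RT/(zF)) * ln(C_out/C_in)
T = 37 + 273.15 = 310.15 K
E = (8.314 * 310.15 / (1 * 96485)) * ln(133/134)
E = -0.2002 mV


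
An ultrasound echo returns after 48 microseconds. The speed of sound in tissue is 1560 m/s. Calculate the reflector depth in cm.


depth = c * t / 2
t = 48 us = 4.8000e-05 s
depth = 1560 * 4.8000e-05 / 2
depth = 0.03744 m = 3.744 cm


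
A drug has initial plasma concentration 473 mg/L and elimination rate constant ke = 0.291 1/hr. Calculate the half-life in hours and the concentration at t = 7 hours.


t_half = ln(2) / ke = 0.693147 / 0.291 = 2.382 hr
C(t) = C0 * exp(-ke*t) = 473 * exp(-0.291*7)
C(7) = 61.69 mg/L


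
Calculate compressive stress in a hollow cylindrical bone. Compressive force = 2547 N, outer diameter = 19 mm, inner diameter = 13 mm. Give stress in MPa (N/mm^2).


A = pi*(r_o^2 - r_i^2)
r_o = 9.5 mm, r_i = 6.5 mm
A = 150.796 mm^2
sigma = F/A = 2547 / 150.796
sigma = 16.89 MPa


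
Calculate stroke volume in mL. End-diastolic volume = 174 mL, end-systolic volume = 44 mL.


SV = EDV - ESV
SV = 174 - 44
SV = 130 mL


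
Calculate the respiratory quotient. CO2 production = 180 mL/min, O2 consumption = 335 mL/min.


RQ = VCO2 / VO2
RQ = 180 / 335
RQ = 0.5373


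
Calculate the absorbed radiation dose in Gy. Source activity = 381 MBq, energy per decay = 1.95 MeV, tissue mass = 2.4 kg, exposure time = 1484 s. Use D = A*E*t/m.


A = 381 MBq = 3.8100e+08 Bq
E = 1.95 MeV = 3.1239e-13 J
D = A*E*t/m = 3.8100e+08*3.1239e-13*1484/2.4
D = 0.07359 Gy


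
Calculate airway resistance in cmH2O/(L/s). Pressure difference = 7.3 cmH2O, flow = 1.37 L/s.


R = dP / flow
R = 7.3 / 1.37
R = 5.328 cmH2O/(L/s)


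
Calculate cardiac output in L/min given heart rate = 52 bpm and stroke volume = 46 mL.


CO = HR * SV
CO = 52 * 46 / 1000
CO = 2.392 L/min


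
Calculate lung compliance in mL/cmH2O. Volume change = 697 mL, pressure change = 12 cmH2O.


C = dV / dP
C = 697 / 12
C = 58.08 mL/cmH2O


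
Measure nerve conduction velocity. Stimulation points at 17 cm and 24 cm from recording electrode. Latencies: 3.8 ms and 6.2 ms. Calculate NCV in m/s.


Distance = (24 - 17) / 100 = 0.07 m
dt = (6.2 - 3.8) / 1000 = 0.0024 s
NCV = dist / dt = 29.17 m/s


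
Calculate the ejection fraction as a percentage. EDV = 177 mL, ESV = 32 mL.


SV = EDV - ESV = 177 - 32 = 145 mL
EF = SV/EDV * 100 = 145/177 * 100
EF = 81.92%


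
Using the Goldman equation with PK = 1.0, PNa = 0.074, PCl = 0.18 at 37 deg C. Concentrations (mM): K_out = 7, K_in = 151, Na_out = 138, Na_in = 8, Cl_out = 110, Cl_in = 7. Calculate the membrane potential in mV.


Vm = (RT/F)*ln((PK*Ko + PNa*Nao + PCl*Cli)/(PK*Ki + PNa*Nai + PCl*Clo))
Numer = 18.472, Denom = 171.392
Vm = -59.54 mV


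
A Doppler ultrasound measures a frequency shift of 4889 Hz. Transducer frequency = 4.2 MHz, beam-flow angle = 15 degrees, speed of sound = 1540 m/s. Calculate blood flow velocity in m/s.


v = fd * c / (2 * f0 * cos(theta))
v = 4889 * 1540 / (2 * 4.2000e+06 * cos(15))
v = 0.9279 m/s


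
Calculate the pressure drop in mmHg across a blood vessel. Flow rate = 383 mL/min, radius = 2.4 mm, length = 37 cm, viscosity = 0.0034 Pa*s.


dP = 8*mu*L*Q / (pi*r^4)
Q = 383 mL/min = 6.38333e-06 m^3/s
dP = 616.344 Pa = 616.344 / 133.322 mmHg = 4.623 mmHg


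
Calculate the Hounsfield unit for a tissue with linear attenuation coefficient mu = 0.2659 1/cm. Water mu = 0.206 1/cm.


HU = ((mu_tissue - mu_water) / mu_water) * 1000
HU = ((0.2659 - 0.206) / 0.206) * 1000
HU = 290.8


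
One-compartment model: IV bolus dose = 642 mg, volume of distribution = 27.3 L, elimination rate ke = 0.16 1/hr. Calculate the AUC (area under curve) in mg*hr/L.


C0 = Dose/Vd = 642/27.3 = 23.5165 mg/L
AUC = C0/ke = 23.5165/0.16
AUC = 147 mg*hr/L


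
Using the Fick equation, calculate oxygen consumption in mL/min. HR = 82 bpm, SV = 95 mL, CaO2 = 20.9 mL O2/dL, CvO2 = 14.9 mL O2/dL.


CO = HR*SV = 82*95/1000 = 7.79 L/min
a-v O2 diff = 20.9 - 14.9 = 6 mL/dL
VO2 = CO * (CaO2-CvO2) * 10 dL/L
VO2 = 7.79 * 6 * 10
VO2 = 467.4 mL/min


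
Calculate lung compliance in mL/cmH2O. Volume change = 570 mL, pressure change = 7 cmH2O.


C = dV / dP
C = 570 / 7
C = 81.43 mL/cmH2O


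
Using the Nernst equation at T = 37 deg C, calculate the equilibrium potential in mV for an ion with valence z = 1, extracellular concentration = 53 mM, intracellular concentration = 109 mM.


E = (RT/(zF)) * ln(C_out/C_in)
T = 37 + 273.15 = 310.15 K
E = (8.314 * 310.15 / (1 * 96485)) * ln(53/109)
E = -19.27 mV


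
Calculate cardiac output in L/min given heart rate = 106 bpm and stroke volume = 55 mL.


CO = HR * SV
CO = 106 * 55 / 1000
CO = 5.83 L/min


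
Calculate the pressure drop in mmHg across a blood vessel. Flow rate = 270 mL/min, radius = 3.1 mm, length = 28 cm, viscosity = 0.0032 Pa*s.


dP = 8*mu*L*Q / (pi*r^4)
Q = 270 mL/min = 4.5e-06 m^3/s
dP = 111.177 Pa = 111.177 / 133.322 mmHg = 0.8339 mmHg


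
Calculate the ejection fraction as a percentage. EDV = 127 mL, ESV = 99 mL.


SV = EDV - ESV = 127 - 99 = 28 mL
EF = SV/EDV * 100 = 28/127 * 100
EF = 22.05%


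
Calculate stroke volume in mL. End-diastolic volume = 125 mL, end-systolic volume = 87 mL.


SV = EDV - ESV
SV = 125 - 87
SV = 38 mL


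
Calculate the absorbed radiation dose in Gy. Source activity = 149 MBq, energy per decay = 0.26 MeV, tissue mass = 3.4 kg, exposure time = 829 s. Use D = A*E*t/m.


A = 149 MBq = 1.4900e+08 Bq
E = 0.26 MeV = 4.1652e-14 J
D = A*E*t/m = 1.4900e+08*4.1652e-14*829/3.4
D = 0.001513 Gy


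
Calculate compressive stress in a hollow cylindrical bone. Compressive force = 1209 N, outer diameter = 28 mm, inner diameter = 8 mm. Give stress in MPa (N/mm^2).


A = pi*(r_o^2 - r_i^2)
r_o = 14 mm, r_i = 4 mm
A = 565.487 mm^2
sigma = F/A = 1209 / 565.487
sigma = 2.138 MPa


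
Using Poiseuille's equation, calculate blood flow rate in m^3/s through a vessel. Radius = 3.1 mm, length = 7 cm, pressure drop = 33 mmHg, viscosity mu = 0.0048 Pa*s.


Q = pi*r^4*dP / (8*mu*L)
r = 0.0031 m, L = 0.07 m
dP = 33 mmHg = 4399.626 Pa
Q = 4.7488e-04 m^3/s


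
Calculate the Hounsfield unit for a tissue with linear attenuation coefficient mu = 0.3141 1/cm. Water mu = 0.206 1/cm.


HU = ((mu_tissue - mu_water) / mu_water) * 1000
HU = ((0.3141 - 0.206) / 0.206) * 1000
HU = 524.8


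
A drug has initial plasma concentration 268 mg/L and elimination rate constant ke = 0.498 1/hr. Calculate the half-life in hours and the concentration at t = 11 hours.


t_half = ln(2) / ke = 0.693147 / 0.498 = 1.392 hr
C(t) = C0 * exp(-ke*t) = 268 * exp(-0.498*11)
C(11) = 1.12 mg/L


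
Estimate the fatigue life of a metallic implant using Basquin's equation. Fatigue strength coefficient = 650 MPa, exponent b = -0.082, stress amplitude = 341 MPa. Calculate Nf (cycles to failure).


sigma_a = sigma_f' * (2Nf)^b
2Nf = (sigma_a/sigma_f')^(1/b)
2Nf = (341/650)^(1/-0.082)
2Nf = 2609.5937
Nf = 1305


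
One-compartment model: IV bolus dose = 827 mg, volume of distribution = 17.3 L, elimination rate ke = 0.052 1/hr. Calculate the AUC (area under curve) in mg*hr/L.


C0 = Dose/Vd = 827/17.3 = 47.8035 mg/L
AUC = C0/ke = 47.8035/0.052
AUC = 919.3 mg*hr/L


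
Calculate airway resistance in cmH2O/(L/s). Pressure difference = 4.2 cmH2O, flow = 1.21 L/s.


R = dP / flow
R = 4.2 / 1.21
R = 3.471 cmH2O/(L/s)


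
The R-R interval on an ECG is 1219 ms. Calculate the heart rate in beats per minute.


HR = 60 / RR_interval(s)
RR = 1219 ms = 1.219 s
HR = 60 / 1.219 = 49.22 bpm


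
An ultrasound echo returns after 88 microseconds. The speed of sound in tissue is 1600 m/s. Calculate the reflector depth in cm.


depth = c * t / 2
t = 88 us = 8.8000e-05 s
depth = 1600 * 8.8000e-05 / 2
depth = 0.0704 m = 7.04 cm


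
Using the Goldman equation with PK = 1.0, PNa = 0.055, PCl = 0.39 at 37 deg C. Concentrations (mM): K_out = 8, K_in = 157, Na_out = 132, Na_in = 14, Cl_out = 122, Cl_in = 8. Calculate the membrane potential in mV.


Vm = (RT/F)*ln((PK*Ko + PNa*Nao + PCl*Cli)/(PK*Ki + PNa*Nai + PCl*Clo))
Numer = 18.38, Denom = 205.35
Vm = -64.5 mV


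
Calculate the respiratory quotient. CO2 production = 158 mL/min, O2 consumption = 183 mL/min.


RQ = VCO2 / VO2
RQ = 158 / 183
RQ = 0.8634


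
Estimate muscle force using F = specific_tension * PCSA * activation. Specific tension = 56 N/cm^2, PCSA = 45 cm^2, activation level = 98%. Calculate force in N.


F = sigma * PCSA * activation
F = 56 * 45 * 0.98
F = 2470 N


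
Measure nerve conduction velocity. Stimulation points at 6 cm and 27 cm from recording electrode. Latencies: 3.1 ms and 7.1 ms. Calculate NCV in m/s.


Distance = (27 - 6) / 100 = 0.21 m
dt = (7.1 - 3.1) / 1000 = 0.004 s
NCV = dist / dt = 52.5 m/s


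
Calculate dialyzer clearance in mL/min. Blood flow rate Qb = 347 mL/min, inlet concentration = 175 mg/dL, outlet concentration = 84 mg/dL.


K = Qb * (Cb_in - Cb_out) / Cb_in
K = 347 * (175 - 84) / 175
K = 180.4 mL/min


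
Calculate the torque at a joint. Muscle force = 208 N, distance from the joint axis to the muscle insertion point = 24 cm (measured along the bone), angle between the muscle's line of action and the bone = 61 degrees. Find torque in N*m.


Torque = F * d * sin(theta)   (moment arm = d*sin(theta))
d = 24 cm = 0.24 m
Torque = 208 * 0.24 * sin(61)
Torque = 43.66 N*m


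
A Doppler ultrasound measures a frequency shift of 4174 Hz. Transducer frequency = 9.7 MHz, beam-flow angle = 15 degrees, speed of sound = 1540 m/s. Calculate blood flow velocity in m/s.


v = fd * c / (2 * f0 * cos(theta))
v = 4174 * 1540 / (2 * 9.7000e+06 * cos(15))
v = 0.343 m/s


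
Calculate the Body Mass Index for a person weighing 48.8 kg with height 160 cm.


BMI = weight / height^2
height = 160 cm = 1.6 m
BMI = 48.8 / 1.6^2
BMI = 19.06 kg/m^2


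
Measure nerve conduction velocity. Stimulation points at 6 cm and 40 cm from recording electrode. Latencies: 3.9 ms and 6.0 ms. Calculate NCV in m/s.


Distance = (40 - 6) / 100 = 0.34 m
dt = (6.0 - 3.9) / 1000 = 0.0021 s
NCV = dist / dt = 161.9 m/s


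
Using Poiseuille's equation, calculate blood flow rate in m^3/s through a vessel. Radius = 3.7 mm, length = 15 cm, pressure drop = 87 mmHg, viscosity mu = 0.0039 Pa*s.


Q = pi*r^4*dP / (8*mu*L)
r = 0.0037 m, L = 0.15 m
dP = 87 mmHg = 11599.014 Pa
Q = 0.001459 m^3/s
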